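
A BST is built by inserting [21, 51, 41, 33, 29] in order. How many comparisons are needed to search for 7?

Search path for 7: 21
Found: False
Comparisons: 1


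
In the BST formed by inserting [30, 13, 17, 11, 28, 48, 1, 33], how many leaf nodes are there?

Tree built from: [30, 13, 17, 11, 28, 48, 1, 33]
Tree (level-order array): [30, 13, 48, 11, 17, 33, None, 1, None, None, 28]
Rule: A leaf has 0 children.
Per-node child counts:
  node 30: 2 child(ren)
  node 13: 2 child(ren)
  node 11: 1 child(ren)
  node 1: 0 child(ren)
  node 17: 1 child(ren)
  node 28: 0 child(ren)
  node 48: 1 child(ren)
  node 33: 0 child(ren)
Matching nodes: [1, 28, 33]
Count of leaf nodes: 3


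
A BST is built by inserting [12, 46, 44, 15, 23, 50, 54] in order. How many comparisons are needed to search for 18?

Search path for 18: 12 -> 46 -> 44 -> 15 -> 23
Found: False
Comparisons: 5


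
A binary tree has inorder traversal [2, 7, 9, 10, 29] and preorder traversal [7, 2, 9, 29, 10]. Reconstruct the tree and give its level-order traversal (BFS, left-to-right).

Inorder:  [2, 7, 9, 10, 29]
Preorder: [7, 2, 9, 29, 10]
Algorithm: preorder visits root first, so consume preorder in order;
for each root, split the current inorder slice at that value into
left-subtree inorder and right-subtree inorder, then recurse.
Recursive splits:
  root=7; inorder splits into left=[2], right=[9, 10, 29]
  root=2; inorder splits into left=[], right=[]
  root=9; inorder splits into left=[], right=[10, 29]
  root=29; inorder splits into left=[10], right=[]
  root=10; inorder splits into left=[], right=[]
Reconstructed level-order: [7, 2, 9, 29, 10]


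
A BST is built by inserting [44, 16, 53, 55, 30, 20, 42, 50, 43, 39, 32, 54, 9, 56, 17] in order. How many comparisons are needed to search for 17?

Search path for 17: 44 -> 16 -> 30 -> 20 -> 17
Found: True
Comparisons: 5


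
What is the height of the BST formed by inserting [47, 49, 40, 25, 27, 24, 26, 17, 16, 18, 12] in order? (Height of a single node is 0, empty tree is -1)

Insertion order: [47, 49, 40, 25, 27, 24, 26, 17, 16, 18, 12]
Tree (level-order array): [47, 40, 49, 25, None, None, None, 24, 27, 17, None, 26, None, 16, 18, None, None, 12]
Compute height bottom-up (empty subtree = -1):
  height(12) = 1 + max(-1, -1) = 0
  height(16) = 1 + max(0, -1) = 1
  height(18) = 1 + max(-1, -1) = 0
  height(17) = 1 + max(1, 0) = 2
  height(24) = 1 + max(2, -1) = 3
  height(26) = 1 + max(-1, -1) = 0
  height(27) = 1 + max(0, -1) = 1
  height(25) = 1 + max(3, 1) = 4
  height(40) = 1 + max(4, -1) = 5
  height(49) = 1 + max(-1, -1) = 0
  height(47) = 1 + max(5, 0) = 6
Height = 6


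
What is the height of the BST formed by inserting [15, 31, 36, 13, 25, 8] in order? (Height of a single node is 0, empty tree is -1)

Insertion order: [15, 31, 36, 13, 25, 8]
Tree (level-order array): [15, 13, 31, 8, None, 25, 36]
Compute height bottom-up (empty subtree = -1):
  height(8) = 1 + max(-1, -1) = 0
  height(13) = 1 + max(0, -1) = 1
  height(25) = 1 + max(-1, -1) = 0
  height(36) = 1 + max(-1, -1) = 0
  height(31) = 1 + max(0, 0) = 1
  height(15) = 1 + max(1, 1) = 2
Height = 2


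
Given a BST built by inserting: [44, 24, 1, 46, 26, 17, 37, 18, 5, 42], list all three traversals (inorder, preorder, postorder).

Tree insertion order: [44, 24, 1, 46, 26, 17, 37, 18, 5, 42]
Tree (level-order array): [44, 24, 46, 1, 26, None, None, None, 17, None, 37, 5, 18, None, 42]
Inorder (L, root, R): [1, 5, 17, 18, 24, 26, 37, 42, 44, 46]
Preorder (root, L, R): [44, 24, 1, 17, 5, 18, 26, 37, 42, 46]
Postorder (L, R, root): [5, 18, 17, 1, 42, 37, 26, 24, 46, 44]


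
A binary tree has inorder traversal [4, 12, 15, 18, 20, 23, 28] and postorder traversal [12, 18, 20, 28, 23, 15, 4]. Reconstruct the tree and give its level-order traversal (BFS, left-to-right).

Inorder:   [4, 12, 15, 18, 20, 23, 28]
Postorder: [12, 18, 20, 28, 23, 15, 4]
Algorithm: postorder visits root last, so walk postorder right-to-left;
each value is the root of the current inorder slice — split it at that
value, recurse on the right subtree first, then the left.
Recursive splits:
  root=4; inorder splits into left=[], right=[12, 15, 18, 20, 23, 28]
  root=15; inorder splits into left=[12], right=[18, 20, 23, 28]
  root=23; inorder splits into left=[18, 20], right=[28]
  root=28; inorder splits into left=[], right=[]
  root=20; inorder splits into left=[18], right=[]
  root=18; inorder splits into left=[], right=[]
  root=12; inorder splits into left=[], right=[]
Reconstructed level-order: [4, 15, 12, 23, 20, 28, 18]


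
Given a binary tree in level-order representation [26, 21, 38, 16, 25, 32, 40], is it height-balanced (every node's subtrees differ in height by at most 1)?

Tree (level-order array): [26, 21, 38, 16, 25, 32, 40]
Definition: a tree is height-balanced if, at every node, |h(left) - h(right)| <= 1 (empty subtree has height -1).
Bottom-up per-node check:
  node 16: h_left=-1, h_right=-1, diff=0 [OK], height=0
  node 25: h_left=-1, h_right=-1, diff=0 [OK], height=0
  node 21: h_left=0, h_right=0, diff=0 [OK], height=1
  node 32: h_left=-1, h_right=-1, diff=0 [OK], height=0
  node 40: h_left=-1, h_right=-1, diff=0 [OK], height=0
  node 38: h_left=0, h_right=0, diff=0 [OK], height=1
  node 26: h_left=1, h_right=1, diff=0 [OK], height=2
All nodes satisfy the balance condition.
Result: Balanced


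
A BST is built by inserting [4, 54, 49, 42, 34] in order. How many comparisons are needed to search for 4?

Search path for 4: 4
Found: True
Comparisons: 1


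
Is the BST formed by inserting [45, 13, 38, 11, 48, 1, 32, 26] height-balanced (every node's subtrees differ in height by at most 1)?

Tree (level-order array): [45, 13, 48, 11, 38, None, None, 1, None, 32, None, None, None, 26]
Definition: a tree is height-balanced if, at every node, |h(left) - h(right)| <= 1 (empty subtree has height -1).
Bottom-up per-node check:
  node 1: h_left=-1, h_right=-1, diff=0 [OK], height=0
  node 11: h_left=0, h_right=-1, diff=1 [OK], height=1
  node 26: h_left=-1, h_right=-1, diff=0 [OK], height=0
  node 32: h_left=0, h_right=-1, diff=1 [OK], height=1
  node 38: h_left=1, h_right=-1, diff=2 [FAIL (|1--1|=2 > 1)], height=2
  node 13: h_left=1, h_right=2, diff=1 [OK], height=3
  node 48: h_left=-1, h_right=-1, diff=0 [OK], height=0
  node 45: h_left=3, h_right=0, diff=3 [FAIL (|3-0|=3 > 1)], height=4
Node 38 violates the condition: |1 - -1| = 2 > 1.
Result: Not balanced


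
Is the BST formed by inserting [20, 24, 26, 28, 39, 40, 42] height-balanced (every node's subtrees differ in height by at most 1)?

Tree (level-order array): [20, None, 24, None, 26, None, 28, None, 39, None, 40, None, 42]
Definition: a tree is height-balanced if, at every node, |h(left) - h(right)| <= 1 (empty subtree has height -1).
Bottom-up per-node check:
  node 42: h_left=-1, h_right=-1, diff=0 [OK], height=0
  node 40: h_left=-1, h_right=0, diff=1 [OK], height=1
  node 39: h_left=-1, h_right=1, diff=2 [FAIL (|-1-1|=2 > 1)], height=2
  node 28: h_left=-1, h_right=2, diff=3 [FAIL (|-1-2|=3 > 1)], height=3
  node 26: h_left=-1, h_right=3, diff=4 [FAIL (|-1-3|=4 > 1)], height=4
  node 24: h_left=-1, h_right=4, diff=5 [FAIL (|-1-4|=5 > 1)], height=5
  node 20: h_left=-1, h_right=5, diff=6 [FAIL (|-1-5|=6 > 1)], height=6
Node 39 violates the condition: |-1 - 1| = 2 > 1.
Result: Not balanced


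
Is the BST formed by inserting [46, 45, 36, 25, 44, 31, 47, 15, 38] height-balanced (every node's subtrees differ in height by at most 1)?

Tree (level-order array): [46, 45, 47, 36, None, None, None, 25, 44, 15, 31, 38]
Definition: a tree is height-balanced if, at every node, |h(left) - h(right)| <= 1 (empty subtree has height -1).
Bottom-up per-node check:
  node 15: h_left=-1, h_right=-1, diff=0 [OK], height=0
  node 31: h_left=-1, h_right=-1, diff=0 [OK], height=0
  node 25: h_left=0, h_right=0, diff=0 [OK], height=1
  node 38: h_left=-1, h_right=-1, diff=0 [OK], height=0
  node 44: h_left=0, h_right=-1, diff=1 [OK], height=1
  node 36: h_left=1, h_right=1, diff=0 [OK], height=2
  node 45: h_left=2, h_right=-1, diff=3 [FAIL (|2--1|=3 > 1)], height=3
  node 47: h_left=-1, h_right=-1, diff=0 [OK], height=0
  node 46: h_left=3, h_right=0, diff=3 [FAIL (|3-0|=3 > 1)], height=4
Node 45 violates the condition: |2 - -1| = 3 > 1.
Result: Not balanced


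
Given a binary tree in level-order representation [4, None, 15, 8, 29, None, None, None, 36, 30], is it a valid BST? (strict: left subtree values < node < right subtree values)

Level-order array: [4, None, 15, 8, 29, None, None, None, 36, 30]
Validate using subtree bounds (lo, hi): at each node, require lo < value < hi,
then recurse left with hi=value and right with lo=value.
Preorder trace (stopping at first violation):
  at node 4 with bounds (-inf, +inf): OK
  at node 15 with bounds (4, +inf): OK
  at node 8 with bounds (4, 15): OK
  at node 29 with bounds (15, +inf): OK
  at node 36 with bounds (29, +inf): OK
  at node 30 with bounds (29, 36): OK
No violation found at any node.
Result: Valid BST


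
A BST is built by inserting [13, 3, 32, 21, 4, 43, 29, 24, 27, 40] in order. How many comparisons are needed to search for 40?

Search path for 40: 13 -> 32 -> 43 -> 40
Found: True
Comparisons: 4


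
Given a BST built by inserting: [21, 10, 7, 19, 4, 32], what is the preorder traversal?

Tree insertion order: [21, 10, 7, 19, 4, 32]
Tree (level-order array): [21, 10, 32, 7, 19, None, None, 4]
Preorder traversal: [21, 10, 7, 4, 19, 32]


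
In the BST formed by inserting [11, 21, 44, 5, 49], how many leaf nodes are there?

Tree built from: [11, 21, 44, 5, 49]
Tree (level-order array): [11, 5, 21, None, None, None, 44, None, 49]
Rule: A leaf has 0 children.
Per-node child counts:
  node 11: 2 child(ren)
  node 5: 0 child(ren)
  node 21: 1 child(ren)
  node 44: 1 child(ren)
  node 49: 0 child(ren)
Matching nodes: [5, 49]
Count of leaf nodes: 2


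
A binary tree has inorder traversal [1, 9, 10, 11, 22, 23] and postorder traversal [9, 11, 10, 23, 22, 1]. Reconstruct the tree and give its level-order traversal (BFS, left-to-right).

Inorder:   [1, 9, 10, 11, 22, 23]
Postorder: [9, 11, 10, 23, 22, 1]
Algorithm: postorder visits root last, so walk postorder right-to-left;
each value is the root of the current inorder slice — split it at that
value, recurse on the right subtree first, then the left.
Recursive splits:
  root=1; inorder splits into left=[], right=[9, 10, 11, 22, 23]
  root=22; inorder splits into left=[9, 10, 11], right=[23]
  root=23; inorder splits into left=[], right=[]
  root=10; inorder splits into left=[9], right=[11]
  root=11; inorder splits into left=[], right=[]
  root=9; inorder splits into left=[], right=[]
Reconstructed level-order: [1, 22, 10, 23, 9, 11]


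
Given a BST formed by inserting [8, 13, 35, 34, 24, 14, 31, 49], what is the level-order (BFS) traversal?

Tree insertion order: [8, 13, 35, 34, 24, 14, 31, 49]
Tree (level-order array): [8, None, 13, None, 35, 34, 49, 24, None, None, None, 14, 31]
BFS from the root, enqueuing left then right child of each popped node:
  queue [8] -> pop 8, enqueue [13], visited so far: [8]
  queue [13] -> pop 13, enqueue [35], visited so far: [8, 13]
  queue [35] -> pop 35, enqueue [34, 49], visited so far: [8, 13, 35]
  queue [34, 49] -> pop 34, enqueue [24], visited so far: [8, 13, 35, 34]
  queue [49, 24] -> pop 49, enqueue [none], visited so far: [8, 13, 35, 34, 49]
  queue [24] -> pop 24, enqueue [14, 31], visited so far: [8, 13, 35, 34, 49, 24]
  queue [14, 31] -> pop 14, enqueue [none], visited so far: [8, 13, 35, 34, 49, 24, 14]
  queue [31] -> pop 31, enqueue [none], visited so far: [8, 13, 35, 34, 49, 24, 14, 31]
Result: [8, 13, 35, 34, 49, 24, 14, 31]


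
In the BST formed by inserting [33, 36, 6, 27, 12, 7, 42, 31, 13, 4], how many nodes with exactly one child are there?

Tree built from: [33, 36, 6, 27, 12, 7, 42, 31, 13, 4]
Tree (level-order array): [33, 6, 36, 4, 27, None, 42, None, None, 12, 31, None, None, 7, 13]
Rule: These are nodes with exactly 1 non-null child.
Per-node child counts:
  node 33: 2 child(ren)
  node 6: 2 child(ren)
  node 4: 0 child(ren)
  node 27: 2 child(ren)
  node 12: 2 child(ren)
  node 7: 0 child(ren)
  node 13: 0 child(ren)
  node 31: 0 child(ren)
  node 36: 1 child(ren)
  node 42: 0 child(ren)
Matching nodes: [36]
Count of nodes with exactly one child: 1


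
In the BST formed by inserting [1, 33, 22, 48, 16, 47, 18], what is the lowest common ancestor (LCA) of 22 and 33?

Tree insertion order: [1, 33, 22, 48, 16, 47, 18]
Tree (level-order array): [1, None, 33, 22, 48, 16, None, 47, None, None, 18]
In a BST, the LCA of p=22, q=33 is the first node v on the
root-to-leaf path with p <= v <= q (go left if both < v, right if both > v).
Walk from root:
  at 1: both 22 and 33 > 1, go right
  at 33: 22 <= 33 <= 33, this is the LCA
LCA = 33


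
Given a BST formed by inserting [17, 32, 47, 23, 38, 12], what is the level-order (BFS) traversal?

Tree insertion order: [17, 32, 47, 23, 38, 12]
Tree (level-order array): [17, 12, 32, None, None, 23, 47, None, None, 38]
BFS from the root, enqueuing left then right child of each popped node:
  queue [17] -> pop 17, enqueue [12, 32], visited so far: [17]
  queue [12, 32] -> pop 12, enqueue [none], visited so far: [17, 12]
  queue [32] -> pop 32, enqueue [23, 47], visited so far: [17, 12, 32]
  queue [23, 47] -> pop 23, enqueue [none], visited so far: [17, 12, 32, 23]
  queue [47] -> pop 47, enqueue [38], visited so far: [17, 12, 32, 23, 47]
  queue [38] -> pop 38, enqueue [none], visited so far: [17, 12, 32, 23, 47, 38]
Result: [17, 12, 32, 23, 47, 38]


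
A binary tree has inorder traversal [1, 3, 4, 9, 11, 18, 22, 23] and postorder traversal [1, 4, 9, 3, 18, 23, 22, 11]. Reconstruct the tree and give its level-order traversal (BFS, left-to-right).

Inorder:   [1, 3, 4, 9, 11, 18, 22, 23]
Postorder: [1, 4, 9, 3, 18, 23, 22, 11]
Algorithm: postorder visits root last, so walk postorder right-to-left;
each value is the root of the current inorder slice — split it at that
value, recurse on the right subtree first, then the left.
Recursive splits:
  root=11; inorder splits into left=[1, 3, 4, 9], right=[18, 22, 23]
  root=22; inorder splits into left=[18], right=[23]
  root=23; inorder splits into left=[], right=[]
  root=18; inorder splits into left=[], right=[]
  root=3; inorder splits into left=[1], right=[4, 9]
  root=9; inorder splits into left=[4], right=[]
  root=4; inorder splits into left=[], right=[]
  root=1; inorder splits into left=[], right=[]
Reconstructed level-order: [11, 3, 22, 1, 9, 18, 23, 4]


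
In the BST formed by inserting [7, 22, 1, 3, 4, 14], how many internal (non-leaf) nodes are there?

Tree built from: [7, 22, 1, 3, 4, 14]
Tree (level-order array): [7, 1, 22, None, 3, 14, None, None, 4]
Rule: An internal node has at least one child.
Per-node child counts:
  node 7: 2 child(ren)
  node 1: 1 child(ren)
  node 3: 1 child(ren)
  node 4: 0 child(ren)
  node 22: 1 child(ren)
  node 14: 0 child(ren)
Matching nodes: [7, 1, 3, 22]
Count of internal (non-leaf) nodes: 4


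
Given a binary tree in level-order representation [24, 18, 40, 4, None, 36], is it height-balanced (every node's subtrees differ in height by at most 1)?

Tree (level-order array): [24, 18, 40, 4, None, 36]
Definition: a tree is height-balanced if, at every node, |h(left) - h(right)| <= 1 (empty subtree has height -1).
Bottom-up per-node check:
  node 4: h_left=-1, h_right=-1, diff=0 [OK], height=0
  node 18: h_left=0, h_right=-1, diff=1 [OK], height=1
  node 36: h_left=-1, h_right=-1, diff=0 [OK], height=0
  node 40: h_left=0, h_right=-1, diff=1 [OK], height=1
  node 24: h_left=1, h_right=1, diff=0 [OK], height=2
All nodes satisfy the balance condition.
Result: Balanced


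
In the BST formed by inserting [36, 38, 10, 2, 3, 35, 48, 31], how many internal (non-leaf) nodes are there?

Tree built from: [36, 38, 10, 2, 3, 35, 48, 31]
Tree (level-order array): [36, 10, 38, 2, 35, None, 48, None, 3, 31]
Rule: An internal node has at least one child.
Per-node child counts:
  node 36: 2 child(ren)
  node 10: 2 child(ren)
  node 2: 1 child(ren)
  node 3: 0 child(ren)
  node 35: 1 child(ren)
  node 31: 0 child(ren)
  node 38: 1 child(ren)
  node 48: 0 child(ren)
Matching nodes: [36, 10, 2, 35, 38]
Count of internal (non-leaf) nodes: 5


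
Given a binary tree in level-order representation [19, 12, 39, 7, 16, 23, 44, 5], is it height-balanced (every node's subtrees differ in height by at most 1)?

Tree (level-order array): [19, 12, 39, 7, 16, 23, 44, 5]
Definition: a tree is height-balanced if, at every node, |h(left) - h(right)| <= 1 (empty subtree has height -1).
Bottom-up per-node check:
  node 5: h_left=-1, h_right=-1, diff=0 [OK], height=0
  node 7: h_left=0, h_right=-1, diff=1 [OK], height=1
  node 16: h_left=-1, h_right=-1, diff=0 [OK], height=0
  node 12: h_left=1, h_right=0, diff=1 [OK], height=2
  node 23: h_left=-1, h_right=-1, diff=0 [OK], height=0
  node 44: h_left=-1, h_right=-1, diff=0 [OK], height=0
  node 39: h_left=0, h_right=0, diff=0 [OK], height=1
  node 19: h_left=2, h_right=1, diff=1 [OK], height=3
All nodes satisfy the balance condition.
Result: Balanced


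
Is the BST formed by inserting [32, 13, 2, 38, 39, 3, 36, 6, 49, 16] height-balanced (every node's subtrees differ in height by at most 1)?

Tree (level-order array): [32, 13, 38, 2, 16, 36, 39, None, 3, None, None, None, None, None, 49, None, 6]
Definition: a tree is height-balanced if, at every node, |h(left) - h(right)| <= 1 (empty subtree has height -1).
Bottom-up per-node check:
  node 6: h_left=-1, h_right=-1, diff=0 [OK], height=0
  node 3: h_left=-1, h_right=0, diff=1 [OK], height=1
  node 2: h_left=-1, h_right=1, diff=2 [FAIL (|-1-1|=2 > 1)], height=2
  node 16: h_left=-1, h_right=-1, diff=0 [OK], height=0
  node 13: h_left=2, h_right=0, diff=2 [FAIL (|2-0|=2 > 1)], height=3
  node 36: h_left=-1, h_right=-1, diff=0 [OK], height=0
  node 49: h_left=-1, h_right=-1, diff=0 [OK], height=0
  node 39: h_left=-1, h_right=0, diff=1 [OK], height=1
  node 38: h_left=0, h_right=1, diff=1 [OK], height=2
  node 32: h_left=3, h_right=2, diff=1 [OK], height=4
Node 2 violates the condition: |-1 - 1| = 2 > 1.
Result: Not balanced


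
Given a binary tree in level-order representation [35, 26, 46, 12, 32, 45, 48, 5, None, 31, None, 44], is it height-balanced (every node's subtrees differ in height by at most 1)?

Tree (level-order array): [35, 26, 46, 12, 32, 45, 48, 5, None, 31, None, 44]
Definition: a tree is height-balanced if, at every node, |h(left) - h(right)| <= 1 (empty subtree has height -1).
Bottom-up per-node check:
  node 5: h_left=-1, h_right=-1, diff=0 [OK], height=0
  node 12: h_left=0, h_right=-1, diff=1 [OK], height=1
  node 31: h_left=-1, h_right=-1, diff=0 [OK], height=0
  node 32: h_left=0, h_right=-1, diff=1 [OK], height=1
  node 26: h_left=1, h_right=1, diff=0 [OK], height=2
  node 44: h_left=-1, h_right=-1, diff=0 [OK], height=0
  node 45: h_left=0, h_right=-1, diff=1 [OK], height=1
  node 48: h_left=-1, h_right=-1, diff=0 [OK], height=0
  node 46: h_left=1, h_right=0, diff=1 [OK], height=2
  node 35: h_left=2, h_right=2, diff=0 [OK], height=3
All nodes satisfy the balance condition.
Result: Balanced


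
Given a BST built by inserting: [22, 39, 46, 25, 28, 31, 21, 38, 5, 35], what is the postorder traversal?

Tree insertion order: [22, 39, 46, 25, 28, 31, 21, 38, 5, 35]
Tree (level-order array): [22, 21, 39, 5, None, 25, 46, None, None, None, 28, None, None, None, 31, None, 38, 35]
Postorder traversal: [5, 21, 35, 38, 31, 28, 25, 46, 39, 22]


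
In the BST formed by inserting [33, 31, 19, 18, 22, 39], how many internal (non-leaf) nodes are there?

Tree built from: [33, 31, 19, 18, 22, 39]
Tree (level-order array): [33, 31, 39, 19, None, None, None, 18, 22]
Rule: An internal node has at least one child.
Per-node child counts:
  node 33: 2 child(ren)
  node 31: 1 child(ren)
  node 19: 2 child(ren)
  node 18: 0 child(ren)
  node 22: 0 child(ren)
  node 39: 0 child(ren)
Matching nodes: [33, 31, 19]
Count of internal (non-leaf) nodes: 3


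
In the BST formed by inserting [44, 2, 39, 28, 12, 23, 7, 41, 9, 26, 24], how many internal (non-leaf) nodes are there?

Tree built from: [44, 2, 39, 28, 12, 23, 7, 41, 9, 26, 24]
Tree (level-order array): [44, 2, None, None, 39, 28, 41, 12, None, None, None, 7, 23, None, 9, None, 26, None, None, 24]
Rule: An internal node has at least one child.
Per-node child counts:
  node 44: 1 child(ren)
  node 2: 1 child(ren)
  node 39: 2 child(ren)
  node 28: 1 child(ren)
  node 12: 2 child(ren)
  node 7: 1 child(ren)
  node 9: 0 child(ren)
  node 23: 1 child(ren)
  node 26: 1 child(ren)
  node 24: 0 child(ren)
  node 41: 0 child(ren)
Matching nodes: [44, 2, 39, 28, 12, 7, 23, 26]
Count of internal (non-leaf) nodes: 8


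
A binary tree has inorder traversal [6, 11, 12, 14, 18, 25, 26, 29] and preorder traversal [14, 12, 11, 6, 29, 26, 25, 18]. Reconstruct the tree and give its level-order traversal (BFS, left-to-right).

Inorder:  [6, 11, 12, 14, 18, 25, 26, 29]
Preorder: [14, 12, 11, 6, 29, 26, 25, 18]
Algorithm: preorder visits root first, so consume preorder in order;
for each root, split the current inorder slice at that value into
left-subtree inorder and right-subtree inorder, then recurse.
Recursive splits:
  root=14; inorder splits into left=[6, 11, 12], right=[18, 25, 26, 29]
  root=12; inorder splits into left=[6, 11], right=[]
  root=11; inorder splits into left=[6], right=[]
  root=6; inorder splits into left=[], right=[]
  root=29; inorder splits into left=[18, 25, 26], right=[]
  root=26; inorder splits into left=[18, 25], right=[]
  root=25; inorder splits into left=[18], right=[]
  root=18; inorder splits into left=[], right=[]
Reconstructed level-order: [14, 12, 29, 11, 26, 6, 25, 18]


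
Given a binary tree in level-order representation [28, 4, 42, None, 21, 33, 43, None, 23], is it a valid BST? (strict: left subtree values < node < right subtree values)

Level-order array: [28, 4, 42, None, 21, 33, 43, None, 23]
Validate using subtree bounds (lo, hi): at each node, require lo < value < hi,
then recurse left with hi=value and right with lo=value.
Preorder trace (stopping at first violation):
  at node 28 with bounds (-inf, +inf): OK
  at node 4 with bounds (-inf, 28): OK
  at node 21 with bounds (4, 28): OK
  at node 23 with bounds (21, 28): OK
  at node 42 with bounds (28, +inf): OK
  at node 33 with bounds (28, 42): OK
  at node 43 with bounds (42, +inf): OK
No violation found at any node.
Result: Valid BST


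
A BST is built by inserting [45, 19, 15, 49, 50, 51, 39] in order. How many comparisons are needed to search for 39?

Search path for 39: 45 -> 19 -> 39
Found: True
Comparisons: 3


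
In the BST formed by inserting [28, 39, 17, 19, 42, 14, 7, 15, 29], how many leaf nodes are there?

Tree built from: [28, 39, 17, 19, 42, 14, 7, 15, 29]
Tree (level-order array): [28, 17, 39, 14, 19, 29, 42, 7, 15]
Rule: A leaf has 0 children.
Per-node child counts:
  node 28: 2 child(ren)
  node 17: 2 child(ren)
  node 14: 2 child(ren)
  node 7: 0 child(ren)
  node 15: 0 child(ren)
  node 19: 0 child(ren)
  node 39: 2 child(ren)
  node 29: 0 child(ren)
  node 42: 0 child(ren)
Matching nodes: [7, 15, 19, 29, 42]
Count of leaf nodes: 5


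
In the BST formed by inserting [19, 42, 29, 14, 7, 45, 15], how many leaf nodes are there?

Tree built from: [19, 42, 29, 14, 7, 45, 15]
Tree (level-order array): [19, 14, 42, 7, 15, 29, 45]
Rule: A leaf has 0 children.
Per-node child counts:
  node 19: 2 child(ren)
  node 14: 2 child(ren)
  node 7: 0 child(ren)
  node 15: 0 child(ren)
  node 42: 2 child(ren)
  node 29: 0 child(ren)
  node 45: 0 child(ren)
Matching nodes: [7, 15, 29, 45]
Count of leaf nodes: 4


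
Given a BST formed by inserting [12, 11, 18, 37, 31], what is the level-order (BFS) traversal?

Tree insertion order: [12, 11, 18, 37, 31]
Tree (level-order array): [12, 11, 18, None, None, None, 37, 31]
BFS from the root, enqueuing left then right child of each popped node:
  queue [12] -> pop 12, enqueue [11, 18], visited so far: [12]
  queue [11, 18] -> pop 11, enqueue [none], visited so far: [12, 11]
  queue [18] -> pop 18, enqueue [37], visited so far: [12, 11, 18]
  queue [37] -> pop 37, enqueue [31], visited so far: [12, 11, 18, 37]
  queue [31] -> pop 31, enqueue [none], visited so far: [12, 11, 18, 37, 31]
Result: [12, 11, 18, 37, 31]


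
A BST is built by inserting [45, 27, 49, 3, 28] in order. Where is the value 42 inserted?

Starting tree (level order): [45, 27, 49, 3, 28]
Insertion path: 45 -> 27 -> 28
Result: insert 42 as right child of 28
Final tree (level order): [45, 27, 49, 3, 28, None, None, None, None, None, 42]


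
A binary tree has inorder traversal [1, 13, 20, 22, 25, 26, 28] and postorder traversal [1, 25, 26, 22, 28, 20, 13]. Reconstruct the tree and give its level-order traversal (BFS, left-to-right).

Inorder:   [1, 13, 20, 22, 25, 26, 28]
Postorder: [1, 25, 26, 22, 28, 20, 13]
Algorithm: postorder visits root last, so walk postorder right-to-left;
each value is the root of the current inorder slice — split it at that
value, recurse on the right subtree first, then the left.
Recursive splits:
  root=13; inorder splits into left=[1], right=[20, 22, 25, 26, 28]
  root=20; inorder splits into left=[], right=[22, 25, 26, 28]
  root=28; inorder splits into left=[22, 25, 26], right=[]
  root=22; inorder splits into left=[], right=[25, 26]
  root=26; inorder splits into left=[25], right=[]
  root=25; inorder splits into left=[], right=[]
  root=1; inorder splits into left=[], right=[]
Reconstructed level-order: [13, 1, 20, 28, 22, 26, 25]


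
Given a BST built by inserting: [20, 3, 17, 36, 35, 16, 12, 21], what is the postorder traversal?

Tree insertion order: [20, 3, 17, 36, 35, 16, 12, 21]
Tree (level-order array): [20, 3, 36, None, 17, 35, None, 16, None, 21, None, 12]
Postorder traversal: [12, 16, 17, 3, 21, 35, 36, 20]


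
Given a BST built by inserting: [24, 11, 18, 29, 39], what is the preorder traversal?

Tree insertion order: [24, 11, 18, 29, 39]
Tree (level-order array): [24, 11, 29, None, 18, None, 39]
Preorder traversal: [24, 11, 18, 29, 39]


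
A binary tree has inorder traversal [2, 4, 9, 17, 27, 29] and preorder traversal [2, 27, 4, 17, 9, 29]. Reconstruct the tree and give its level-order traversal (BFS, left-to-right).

Inorder:  [2, 4, 9, 17, 27, 29]
Preorder: [2, 27, 4, 17, 9, 29]
Algorithm: preorder visits root first, so consume preorder in order;
for each root, split the current inorder slice at that value into
left-subtree inorder and right-subtree inorder, then recurse.
Recursive splits:
  root=2; inorder splits into left=[], right=[4, 9, 17, 27, 29]
  root=27; inorder splits into left=[4, 9, 17], right=[29]
  root=4; inorder splits into left=[], right=[9, 17]
  root=17; inorder splits into left=[9], right=[]
  root=9; inorder splits into left=[], right=[]
  root=29; inorder splits into left=[], right=[]
Reconstructed level-order: [2, 27, 4, 29, 17, 9]


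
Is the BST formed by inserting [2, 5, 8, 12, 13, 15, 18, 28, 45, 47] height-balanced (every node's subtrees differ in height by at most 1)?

Tree (level-order array): [2, None, 5, None, 8, None, 12, None, 13, None, 15, None, 18, None, 28, None, 45, None, 47]
Definition: a tree is height-balanced if, at every node, |h(left) - h(right)| <= 1 (empty subtree has height -1).
Bottom-up per-node check:
  node 47: h_left=-1, h_right=-1, diff=0 [OK], height=0
  node 45: h_left=-1, h_right=0, diff=1 [OK], height=1
  node 28: h_left=-1, h_right=1, diff=2 [FAIL (|-1-1|=2 > 1)], height=2
  node 18: h_left=-1, h_right=2, diff=3 [FAIL (|-1-2|=3 > 1)], height=3
  node 15: h_left=-1, h_right=3, diff=4 [FAIL (|-1-3|=4 > 1)], height=4
  node 13: h_left=-1, h_right=4, diff=5 [FAIL (|-1-4|=5 > 1)], height=5
  node 12: h_left=-1, h_right=5, diff=6 [FAIL (|-1-5|=6 > 1)], height=6
  node 8: h_left=-1, h_right=6, diff=7 [FAIL (|-1-6|=7 > 1)], height=7
  node 5: h_left=-1, h_right=7, diff=8 [FAIL (|-1-7|=8 > 1)], height=8
  node 2: h_left=-1, h_right=8, diff=9 [FAIL (|-1-8|=9 > 1)], height=9
Node 28 violates the condition: |-1 - 1| = 2 > 1.
Result: Not balanced


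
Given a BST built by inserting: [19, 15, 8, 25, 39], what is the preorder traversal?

Tree insertion order: [19, 15, 8, 25, 39]
Tree (level-order array): [19, 15, 25, 8, None, None, 39]
Preorder traversal: [19, 15, 8, 25, 39]


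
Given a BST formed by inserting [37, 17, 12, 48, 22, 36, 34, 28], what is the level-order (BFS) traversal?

Tree insertion order: [37, 17, 12, 48, 22, 36, 34, 28]
Tree (level-order array): [37, 17, 48, 12, 22, None, None, None, None, None, 36, 34, None, 28]
BFS from the root, enqueuing left then right child of each popped node:
  queue [37] -> pop 37, enqueue [17, 48], visited so far: [37]
  queue [17, 48] -> pop 17, enqueue [12, 22], visited so far: [37, 17]
  queue [48, 12, 22] -> pop 48, enqueue [none], visited so far: [37, 17, 48]
  queue [12, 22] -> pop 12, enqueue [none], visited so far: [37, 17, 48, 12]
  queue [22] -> pop 22, enqueue [36], visited so far: [37, 17, 48, 12, 22]
  queue [36] -> pop 36, enqueue [34], visited so far: [37, 17, 48, 12, 22, 36]
  queue [34] -> pop 34, enqueue [28], visited so far: [37, 17, 48, 12, 22, 36, 34]
  queue [28] -> pop 28, enqueue [none], visited so far: [37, 17, 48, 12, 22, 36, 34, 28]
Result: [37, 17, 48, 12, 22, 36, 34, 28]


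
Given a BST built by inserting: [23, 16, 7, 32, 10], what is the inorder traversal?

Tree insertion order: [23, 16, 7, 32, 10]
Tree (level-order array): [23, 16, 32, 7, None, None, None, None, 10]
Inorder traversal: [7, 10, 16, 23, 32]


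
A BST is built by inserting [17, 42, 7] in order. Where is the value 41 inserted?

Starting tree (level order): [17, 7, 42]
Insertion path: 17 -> 42
Result: insert 41 as left child of 42
Final tree (level order): [17, 7, 42, None, None, 41]


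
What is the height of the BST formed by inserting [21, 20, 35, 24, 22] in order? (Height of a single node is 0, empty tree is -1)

Insertion order: [21, 20, 35, 24, 22]
Tree (level-order array): [21, 20, 35, None, None, 24, None, 22]
Compute height bottom-up (empty subtree = -1):
  height(20) = 1 + max(-1, -1) = 0
  height(22) = 1 + max(-1, -1) = 0
  height(24) = 1 + max(0, -1) = 1
  height(35) = 1 + max(1, -1) = 2
  height(21) = 1 + max(0, 2) = 3
Height = 3


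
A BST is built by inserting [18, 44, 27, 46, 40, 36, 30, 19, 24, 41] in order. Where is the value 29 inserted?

Starting tree (level order): [18, None, 44, 27, 46, 19, 40, None, None, None, 24, 36, 41, None, None, 30]
Insertion path: 18 -> 44 -> 27 -> 40 -> 36 -> 30
Result: insert 29 as left child of 30
Final tree (level order): [18, None, 44, 27, 46, 19, 40, None, None, None, 24, 36, 41, None, None, 30, None, None, None, 29]


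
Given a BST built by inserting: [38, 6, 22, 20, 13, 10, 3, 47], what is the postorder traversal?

Tree insertion order: [38, 6, 22, 20, 13, 10, 3, 47]
Tree (level-order array): [38, 6, 47, 3, 22, None, None, None, None, 20, None, 13, None, 10]
Postorder traversal: [3, 10, 13, 20, 22, 6, 47, 38]


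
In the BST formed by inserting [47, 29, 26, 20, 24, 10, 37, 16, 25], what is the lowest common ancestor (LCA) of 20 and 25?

Tree insertion order: [47, 29, 26, 20, 24, 10, 37, 16, 25]
Tree (level-order array): [47, 29, None, 26, 37, 20, None, None, None, 10, 24, None, 16, None, 25]
In a BST, the LCA of p=20, q=25 is the first node v on the
root-to-leaf path with p <= v <= q (go left if both < v, right if both > v).
Walk from root:
  at 47: both 20 and 25 < 47, go left
  at 29: both 20 and 25 < 29, go left
  at 26: both 20 and 25 < 26, go left
  at 20: 20 <= 20 <= 25, this is the LCA
LCA = 20


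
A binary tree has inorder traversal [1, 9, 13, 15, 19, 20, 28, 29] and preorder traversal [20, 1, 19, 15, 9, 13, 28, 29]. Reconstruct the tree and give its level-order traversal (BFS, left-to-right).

Inorder:  [1, 9, 13, 15, 19, 20, 28, 29]
Preorder: [20, 1, 19, 15, 9, 13, 28, 29]
Algorithm: preorder visits root first, so consume preorder in order;
for each root, split the current inorder slice at that value into
left-subtree inorder and right-subtree inorder, then recurse.
Recursive splits:
  root=20; inorder splits into left=[1, 9, 13, 15, 19], right=[28, 29]
  root=1; inorder splits into left=[], right=[9, 13, 15, 19]
  root=19; inorder splits into left=[9, 13, 15], right=[]
  root=15; inorder splits into left=[9, 13], right=[]
  root=9; inorder splits into left=[], right=[13]
  root=13; inorder splits into left=[], right=[]
  root=28; inorder splits into left=[], right=[29]
  root=29; inorder splits into left=[], right=[]
Reconstructed level-order: [20, 1, 28, 19, 29, 15, 9, 13]


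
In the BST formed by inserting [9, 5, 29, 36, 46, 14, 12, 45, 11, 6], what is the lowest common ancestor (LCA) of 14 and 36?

Tree insertion order: [9, 5, 29, 36, 46, 14, 12, 45, 11, 6]
Tree (level-order array): [9, 5, 29, None, 6, 14, 36, None, None, 12, None, None, 46, 11, None, 45]
In a BST, the LCA of p=14, q=36 is the first node v on the
root-to-leaf path with p <= v <= q (go left if both < v, right if both > v).
Walk from root:
  at 9: both 14 and 36 > 9, go right
  at 29: 14 <= 29 <= 36, this is the LCA
LCA = 29


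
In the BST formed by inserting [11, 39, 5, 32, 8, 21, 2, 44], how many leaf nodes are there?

Tree built from: [11, 39, 5, 32, 8, 21, 2, 44]
Tree (level-order array): [11, 5, 39, 2, 8, 32, 44, None, None, None, None, 21]
Rule: A leaf has 0 children.
Per-node child counts:
  node 11: 2 child(ren)
  node 5: 2 child(ren)
  node 2: 0 child(ren)
  node 8: 0 child(ren)
  node 39: 2 child(ren)
  node 32: 1 child(ren)
  node 21: 0 child(ren)
  node 44: 0 child(ren)
Matching nodes: [2, 8, 21, 44]
Count of leaf nodes: 4


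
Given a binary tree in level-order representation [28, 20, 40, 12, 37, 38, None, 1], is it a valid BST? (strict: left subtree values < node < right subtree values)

Level-order array: [28, 20, 40, 12, 37, 38, None, 1]
Validate using subtree bounds (lo, hi): at each node, require lo < value < hi,
then recurse left with hi=value and right with lo=value.
Preorder trace (stopping at first violation):
  at node 28 with bounds (-inf, +inf): OK
  at node 20 with bounds (-inf, 28): OK
  at node 12 with bounds (-inf, 20): OK
  at node 1 with bounds (-inf, 12): OK
  at node 37 with bounds (20, 28): VIOLATION
Node 37 violates its bound: not (20 < 37 < 28).
Result: Not a valid BST


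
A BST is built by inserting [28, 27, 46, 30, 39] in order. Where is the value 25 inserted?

Starting tree (level order): [28, 27, 46, None, None, 30, None, None, 39]
Insertion path: 28 -> 27
Result: insert 25 as left child of 27
Final tree (level order): [28, 27, 46, 25, None, 30, None, None, None, None, 39]


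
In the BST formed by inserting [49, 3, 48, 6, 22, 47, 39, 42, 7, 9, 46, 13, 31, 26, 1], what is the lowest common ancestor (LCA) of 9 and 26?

Tree insertion order: [49, 3, 48, 6, 22, 47, 39, 42, 7, 9, 46, 13, 31, 26, 1]
Tree (level-order array): [49, 3, None, 1, 48, None, None, 6, None, None, 22, 7, 47, None, 9, 39, None, None, 13, 31, 42, None, None, 26, None, None, 46]
In a BST, the LCA of p=9, q=26 is the first node v on the
root-to-leaf path with p <= v <= q (go left if both < v, right if both > v).
Walk from root:
  at 49: both 9 and 26 < 49, go left
  at 3: both 9 and 26 > 3, go right
  at 48: both 9 and 26 < 48, go left
  at 6: both 9 and 26 > 6, go right
  at 22: 9 <= 22 <= 26, this is the LCA
LCA = 22


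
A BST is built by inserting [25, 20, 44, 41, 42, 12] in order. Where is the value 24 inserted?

Starting tree (level order): [25, 20, 44, 12, None, 41, None, None, None, None, 42]
Insertion path: 25 -> 20
Result: insert 24 as right child of 20
Final tree (level order): [25, 20, 44, 12, 24, 41, None, None, None, None, None, None, 42]


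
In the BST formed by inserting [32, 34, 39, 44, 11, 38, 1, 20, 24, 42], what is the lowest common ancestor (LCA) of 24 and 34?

Tree insertion order: [32, 34, 39, 44, 11, 38, 1, 20, 24, 42]
Tree (level-order array): [32, 11, 34, 1, 20, None, 39, None, None, None, 24, 38, 44, None, None, None, None, 42]
In a BST, the LCA of p=24, q=34 is the first node v on the
root-to-leaf path with p <= v <= q (go left if both < v, right if both > v).
Walk from root:
  at 32: 24 <= 32 <= 34, this is the LCA
LCA = 32


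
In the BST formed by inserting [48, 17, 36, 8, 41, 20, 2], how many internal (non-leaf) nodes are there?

Tree built from: [48, 17, 36, 8, 41, 20, 2]
Tree (level-order array): [48, 17, None, 8, 36, 2, None, 20, 41]
Rule: An internal node has at least one child.
Per-node child counts:
  node 48: 1 child(ren)
  node 17: 2 child(ren)
  node 8: 1 child(ren)
  node 2: 0 child(ren)
  node 36: 2 child(ren)
  node 20: 0 child(ren)
  node 41: 0 child(ren)
Matching nodes: [48, 17, 8, 36]
Count of internal (non-leaf) nodes: 4


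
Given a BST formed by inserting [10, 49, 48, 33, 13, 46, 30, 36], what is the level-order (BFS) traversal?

Tree insertion order: [10, 49, 48, 33, 13, 46, 30, 36]
Tree (level-order array): [10, None, 49, 48, None, 33, None, 13, 46, None, 30, 36]
BFS from the root, enqueuing left then right child of each popped node:
  queue [10] -> pop 10, enqueue [49], visited so far: [10]
  queue [49] -> pop 49, enqueue [48], visited so far: [10, 49]
  queue [48] -> pop 48, enqueue [33], visited so far: [10, 49, 48]
  queue [33] -> pop 33, enqueue [13, 46], visited so far: [10, 49, 48, 33]
  queue [13, 46] -> pop 13, enqueue [30], visited so far: [10, 49, 48, 33, 13]
  queue [46, 30] -> pop 46, enqueue [36], visited so far: [10, 49, 48, 33, 13, 46]
  queue [30, 36] -> pop 30, enqueue [none], visited so far: [10, 49, 48, 33, 13, 46, 30]
  queue [36] -> pop 36, enqueue [none], visited so far: [10, 49, 48, 33, 13, 46, 30, 36]
Result: [10, 49, 48, 33, 13, 46, 30, 36]


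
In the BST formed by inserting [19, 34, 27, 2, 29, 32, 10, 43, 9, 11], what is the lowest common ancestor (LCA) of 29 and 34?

Tree insertion order: [19, 34, 27, 2, 29, 32, 10, 43, 9, 11]
Tree (level-order array): [19, 2, 34, None, 10, 27, 43, 9, 11, None, 29, None, None, None, None, None, None, None, 32]
In a BST, the LCA of p=29, q=34 is the first node v on the
root-to-leaf path with p <= v <= q (go left if both < v, right if both > v).
Walk from root:
  at 19: both 29 and 34 > 19, go right
  at 34: 29 <= 34 <= 34, this is the LCA
LCA = 34


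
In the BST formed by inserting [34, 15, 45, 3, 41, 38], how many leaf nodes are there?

Tree built from: [34, 15, 45, 3, 41, 38]
Tree (level-order array): [34, 15, 45, 3, None, 41, None, None, None, 38]
Rule: A leaf has 0 children.
Per-node child counts:
  node 34: 2 child(ren)
  node 15: 1 child(ren)
  node 3: 0 child(ren)
  node 45: 1 child(ren)
  node 41: 1 child(ren)
  node 38: 0 child(ren)
Matching nodes: [3, 38]
Count of leaf nodes: 2


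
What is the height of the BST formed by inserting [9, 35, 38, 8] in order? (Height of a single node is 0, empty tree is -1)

Insertion order: [9, 35, 38, 8]
Tree (level-order array): [9, 8, 35, None, None, None, 38]
Compute height bottom-up (empty subtree = -1):
  height(8) = 1 + max(-1, -1) = 0
  height(38) = 1 + max(-1, -1) = 0
  height(35) = 1 + max(-1, 0) = 1
  height(9) = 1 + max(0, 1) = 2
Height = 2


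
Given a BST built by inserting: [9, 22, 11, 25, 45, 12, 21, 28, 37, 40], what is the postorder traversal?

Tree insertion order: [9, 22, 11, 25, 45, 12, 21, 28, 37, 40]
Tree (level-order array): [9, None, 22, 11, 25, None, 12, None, 45, None, 21, 28, None, None, None, None, 37, None, 40]
Postorder traversal: [21, 12, 11, 40, 37, 28, 45, 25, 22, 9]


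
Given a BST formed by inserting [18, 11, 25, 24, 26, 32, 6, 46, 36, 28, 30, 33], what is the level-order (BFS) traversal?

Tree insertion order: [18, 11, 25, 24, 26, 32, 6, 46, 36, 28, 30, 33]
Tree (level-order array): [18, 11, 25, 6, None, 24, 26, None, None, None, None, None, 32, 28, 46, None, 30, 36, None, None, None, 33]
BFS from the root, enqueuing left then right child of each popped node:
  queue [18] -> pop 18, enqueue [11, 25], visited so far: [18]
  queue [11, 25] -> pop 11, enqueue [6], visited so far: [18, 11]
  queue [25, 6] -> pop 25, enqueue [24, 26], visited so far: [18, 11, 25]
  queue [6, 24, 26] -> pop 6, enqueue [none], visited so far: [18, 11, 25, 6]
  queue [24, 26] -> pop 24, enqueue [none], visited so far: [18, 11, 25, 6, 24]
  queue [26] -> pop 26, enqueue [32], visited so far: [18, 11, 25, 6, 24, 26]
  queue [32] -> pop 32, enqueue [28, 46], visited so far: [18, 11, 25, 6, 24, 26, 32]
  queue [28, 46] -> pop 28, enqueue [30], visited so far: [18, 11, 25, 6, 24, 26, 32, 28]
  queue [46, 30] -> pop 46, enqueue [36], visited so far: [18, 11, 25, 6, 24, 26, 32, 28, 46]
  queue [30, 36] -> pop 30, enqueue [none], visited so far: [18, 11, 25, 6, 24, 26, 32, 28, 46, 30]
  queue [36] -> pop 36, enqueue [33], visited so far: [18, 11, 25, 6, 24, 26, 32, 28, 46, 30, 36]
  queue [33] -> pop 33, enqueue [none], visited so far: [18, 11, 25, 6, 24, 26, 32, 28, 46, 30, 36, 33]
Result: [18, 11, 25, 6, 24, 26, 32, 28, 46, 30, 36, 33]
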